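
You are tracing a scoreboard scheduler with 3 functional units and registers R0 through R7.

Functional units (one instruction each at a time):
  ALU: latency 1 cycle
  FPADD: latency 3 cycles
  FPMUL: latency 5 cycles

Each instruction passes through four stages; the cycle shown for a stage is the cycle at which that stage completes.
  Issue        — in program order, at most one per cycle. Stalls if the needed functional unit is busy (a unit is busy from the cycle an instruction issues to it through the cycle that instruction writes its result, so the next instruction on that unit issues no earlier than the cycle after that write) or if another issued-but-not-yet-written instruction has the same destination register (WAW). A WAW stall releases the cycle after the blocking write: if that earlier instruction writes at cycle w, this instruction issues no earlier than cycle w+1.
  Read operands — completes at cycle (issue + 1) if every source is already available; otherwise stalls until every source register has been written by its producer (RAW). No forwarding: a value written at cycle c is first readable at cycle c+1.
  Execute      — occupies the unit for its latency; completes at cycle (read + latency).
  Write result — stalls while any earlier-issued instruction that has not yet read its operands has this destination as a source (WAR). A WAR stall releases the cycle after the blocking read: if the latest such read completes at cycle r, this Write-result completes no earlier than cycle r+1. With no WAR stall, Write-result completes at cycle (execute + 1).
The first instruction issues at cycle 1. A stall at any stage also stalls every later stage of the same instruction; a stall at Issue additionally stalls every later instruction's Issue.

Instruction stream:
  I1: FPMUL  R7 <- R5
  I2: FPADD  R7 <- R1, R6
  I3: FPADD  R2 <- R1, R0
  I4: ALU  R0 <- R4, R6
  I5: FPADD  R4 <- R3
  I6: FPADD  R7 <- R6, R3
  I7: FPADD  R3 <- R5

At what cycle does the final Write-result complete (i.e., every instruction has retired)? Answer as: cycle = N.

cycle = 38

cycle 1: I1 dispatched to FPMUL
cycle 2: I1 operands ready
cycle 7: I1 complete
cycle 8: R7←I1
cycle 9: I2 dispatched to FPADD
cycle 10: I2 operands ready
cycle 13: I2 complete
cycle 14: R7←I2
cycle 15: I3 dispatched to FPADD
cycle 16: I3 operands ready · I4 dispatched to ALU
cycle 17: I4 operands ready
cycle 18: I4 complete
cycle 19: I3 complete · R0←I4
cycle 20: R2←I3
cycle 21: I5 dispatched to FPADD
cycle 22: I5 operands ready
cycle 25: I5 complete
cycle 26: R4←I5
cycle 27: I6 dispatched to FPADD
cycle 28: I6 operands ready
cycle 31: I6 complete
cycle 32: R7←I6
cycle 33: I7 dispatched to FPADD
cycle 34: I7 operands ready
cycle 37: I7 complete
cycle 38: R3←I7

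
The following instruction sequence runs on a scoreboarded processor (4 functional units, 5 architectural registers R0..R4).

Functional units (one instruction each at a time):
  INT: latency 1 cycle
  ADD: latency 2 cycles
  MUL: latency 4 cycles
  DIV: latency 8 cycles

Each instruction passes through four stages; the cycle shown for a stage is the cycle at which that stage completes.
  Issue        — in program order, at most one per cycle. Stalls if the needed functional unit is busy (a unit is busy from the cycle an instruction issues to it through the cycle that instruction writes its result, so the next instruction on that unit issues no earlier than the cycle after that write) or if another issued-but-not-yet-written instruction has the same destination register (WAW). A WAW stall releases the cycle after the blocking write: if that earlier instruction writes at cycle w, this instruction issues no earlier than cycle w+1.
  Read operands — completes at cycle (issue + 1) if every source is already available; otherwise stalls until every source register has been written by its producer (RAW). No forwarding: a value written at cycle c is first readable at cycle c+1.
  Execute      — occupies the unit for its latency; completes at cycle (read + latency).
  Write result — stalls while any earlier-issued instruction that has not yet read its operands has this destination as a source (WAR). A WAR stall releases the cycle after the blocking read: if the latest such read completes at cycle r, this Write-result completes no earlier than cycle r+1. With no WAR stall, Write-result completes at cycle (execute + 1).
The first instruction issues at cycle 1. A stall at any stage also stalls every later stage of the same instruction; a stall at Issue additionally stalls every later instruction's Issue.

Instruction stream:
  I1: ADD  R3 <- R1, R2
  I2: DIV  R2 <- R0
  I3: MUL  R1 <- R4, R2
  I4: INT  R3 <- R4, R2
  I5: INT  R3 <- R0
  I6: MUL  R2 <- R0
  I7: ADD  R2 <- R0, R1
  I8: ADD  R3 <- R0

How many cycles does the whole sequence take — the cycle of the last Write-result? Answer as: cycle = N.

1) issue 1, read 2, done 4, write 5
2) issue 2, read 3, done 11, write 12
3) issue 3, read 13, done 17, write 18  <RAW R2: wait I2 write@12>
4) issue 6, read 13, done 14, write 15  <WAW R3: wait I1 write@5 / RAW R2: wait I2 write@12>
5) issue 16, read 17, done 18, write 19  <struct: INT busy until I4 writes@15>
6) issue 19, read 20, done 24, write 25  <struct: MUL busy until I3 writes@18>
7) issue 26, read 27, done 29, write 30  <WAW R2: wait I6 write@25>
8) issue 31, read 32, done 34, write 35  <struct: ADD busy until I7 writes@30>

cycle = 35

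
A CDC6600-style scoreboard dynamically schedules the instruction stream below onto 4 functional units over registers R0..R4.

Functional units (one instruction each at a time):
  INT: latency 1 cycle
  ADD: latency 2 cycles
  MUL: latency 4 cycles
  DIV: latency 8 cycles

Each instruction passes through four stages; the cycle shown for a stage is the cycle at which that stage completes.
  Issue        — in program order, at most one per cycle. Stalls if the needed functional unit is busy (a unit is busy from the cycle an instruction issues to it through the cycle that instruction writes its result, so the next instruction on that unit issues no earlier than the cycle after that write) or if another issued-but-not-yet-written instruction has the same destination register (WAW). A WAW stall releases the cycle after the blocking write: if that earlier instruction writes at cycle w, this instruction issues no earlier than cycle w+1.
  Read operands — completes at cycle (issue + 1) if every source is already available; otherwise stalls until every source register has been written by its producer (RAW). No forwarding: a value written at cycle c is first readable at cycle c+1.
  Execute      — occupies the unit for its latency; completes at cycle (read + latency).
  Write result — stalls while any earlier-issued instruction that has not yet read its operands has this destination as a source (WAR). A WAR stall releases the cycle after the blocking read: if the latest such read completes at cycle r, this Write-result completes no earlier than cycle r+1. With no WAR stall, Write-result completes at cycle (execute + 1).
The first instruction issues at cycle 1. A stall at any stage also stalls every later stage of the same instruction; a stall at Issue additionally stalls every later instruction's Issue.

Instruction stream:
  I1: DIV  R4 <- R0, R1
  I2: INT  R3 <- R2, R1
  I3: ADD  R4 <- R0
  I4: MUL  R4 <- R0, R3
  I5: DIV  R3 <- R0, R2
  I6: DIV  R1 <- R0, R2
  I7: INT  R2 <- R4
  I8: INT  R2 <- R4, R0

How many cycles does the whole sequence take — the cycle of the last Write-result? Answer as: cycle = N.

cycle 1: I1 issues→DIV
cycle 2: I1 reads, I2 issues→INT
cycle 3: I2 reads
cycle 4: I2 exec-done
cycle 5: I2 writes R3
cycle 10: I1 exec-done
cycle 11: I1 writes R4
cycle 12: I3 issues→ADD
cycle 13: I3 reads
cycle 15: I3 exec-done
cycle 16: I3 writes R4
cycle 17: I4 issues→MUL
cycle 18: I4 reads, I5 issues→DIV
cycle 19: I5 reads
cycle 22: I4 exec-done
cycle 23: I4 writes R4
cycle 27: I5 exec-done
cycle 28: I5 writes R3
cycle 29: I6 issues→DIV
cycle 30: I6 reads, I7 issues→INT
cycle 31: I7 reads
cycle 32: I7 exec-done
cycle 33: I7 writes R2
cycle 34: I8 issues→INT
cycle 35: I8 reads
cycle 36: I8 exec-done
cycle 37: I8 writes R2
cycle 38: I6 exec-done
cycle 39: I6 writes R1

cycle = 39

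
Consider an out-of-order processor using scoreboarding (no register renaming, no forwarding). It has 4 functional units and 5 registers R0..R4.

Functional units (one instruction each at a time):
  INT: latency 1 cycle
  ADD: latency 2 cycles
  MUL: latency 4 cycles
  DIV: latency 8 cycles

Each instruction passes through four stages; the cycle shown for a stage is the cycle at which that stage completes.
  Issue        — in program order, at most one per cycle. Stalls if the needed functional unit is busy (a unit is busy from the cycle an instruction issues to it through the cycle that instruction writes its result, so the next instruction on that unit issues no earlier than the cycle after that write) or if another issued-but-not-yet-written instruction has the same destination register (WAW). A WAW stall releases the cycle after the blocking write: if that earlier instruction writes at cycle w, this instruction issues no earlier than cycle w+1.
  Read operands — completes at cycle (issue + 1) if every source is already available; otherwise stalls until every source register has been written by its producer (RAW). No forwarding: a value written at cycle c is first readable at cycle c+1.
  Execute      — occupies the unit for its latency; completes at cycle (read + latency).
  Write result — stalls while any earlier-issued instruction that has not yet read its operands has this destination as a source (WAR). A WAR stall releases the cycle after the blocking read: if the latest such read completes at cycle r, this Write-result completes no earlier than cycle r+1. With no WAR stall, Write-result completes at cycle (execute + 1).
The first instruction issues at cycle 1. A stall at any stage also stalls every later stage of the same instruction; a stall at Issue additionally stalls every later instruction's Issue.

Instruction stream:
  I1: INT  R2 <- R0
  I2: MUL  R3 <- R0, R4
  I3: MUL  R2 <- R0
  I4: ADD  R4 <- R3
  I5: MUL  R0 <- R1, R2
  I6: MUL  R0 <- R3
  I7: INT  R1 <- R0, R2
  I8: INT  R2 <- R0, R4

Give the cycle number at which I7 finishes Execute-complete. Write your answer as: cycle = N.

cycle = 31

I1: IS=1 RO=2 EX=3 WR=4
I2: IS=2 RO=3 EX=7 WR=8
I3: IS=9 RO=10 EX=14 WR=15  [struct: MUL busy until I2 writes@8]
I4: IS=10 RO=11 EX=13 WR=14
I5: IS=16 RO=17 EX=21 WR=22  [struct: MUL busy until I3 writes@15]
I6: IS=23 RO=24 EX=28 WR=29  [struct: MUL busy until I5 writes@22]
I7: IS=24 RO=30 EX=31 WR=32  [RAW R0: wait I6 write@29]
I8: IS=33 RO=34 EX=35 WR=36  [struct: INT busy until I7 writes@32]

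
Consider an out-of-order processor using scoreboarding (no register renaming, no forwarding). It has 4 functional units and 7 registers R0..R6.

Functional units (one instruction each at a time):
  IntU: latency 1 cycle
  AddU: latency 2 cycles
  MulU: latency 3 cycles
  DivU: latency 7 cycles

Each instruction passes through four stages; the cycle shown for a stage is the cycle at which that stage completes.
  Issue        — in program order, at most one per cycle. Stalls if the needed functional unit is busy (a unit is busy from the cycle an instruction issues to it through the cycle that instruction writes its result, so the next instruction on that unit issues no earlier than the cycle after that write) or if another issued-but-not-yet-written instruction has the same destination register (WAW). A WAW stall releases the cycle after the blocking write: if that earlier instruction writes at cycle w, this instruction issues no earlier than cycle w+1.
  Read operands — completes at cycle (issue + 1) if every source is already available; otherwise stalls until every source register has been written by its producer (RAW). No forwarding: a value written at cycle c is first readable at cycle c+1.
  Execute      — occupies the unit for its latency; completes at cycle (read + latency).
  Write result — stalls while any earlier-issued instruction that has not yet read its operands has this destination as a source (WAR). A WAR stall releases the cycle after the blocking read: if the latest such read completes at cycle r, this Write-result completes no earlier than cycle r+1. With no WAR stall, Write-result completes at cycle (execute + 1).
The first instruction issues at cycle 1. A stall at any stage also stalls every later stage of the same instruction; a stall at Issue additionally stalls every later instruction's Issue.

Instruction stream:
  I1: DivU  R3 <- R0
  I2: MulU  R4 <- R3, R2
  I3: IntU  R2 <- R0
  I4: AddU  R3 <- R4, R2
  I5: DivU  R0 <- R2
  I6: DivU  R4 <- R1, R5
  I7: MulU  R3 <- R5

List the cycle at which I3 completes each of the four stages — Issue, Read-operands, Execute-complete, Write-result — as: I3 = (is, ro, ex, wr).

I3 = (3, 4, 5, 12)

I1  is:1  ro:2  ex:9  wr:10
I2  is:2  ro:11  ex:14  wr:15  — RAW R3: wait I1 write@10
I3  is:3  ro:4  ex:5  wr:12  — WAR R2: wait I2 read@11
I4  is:11  ro:16  ex:18  wr:19  — WAW R3: wait I1 write@10, RAW R4: wait I2 write@15
I5  is:12  ro:13  ex:20  wr:21
I6  is:22  ro:23  ex:30  wr:31  — struct: DivU busy until I5 writes@21
I7  is:23  ro:24  ex:27  wr:28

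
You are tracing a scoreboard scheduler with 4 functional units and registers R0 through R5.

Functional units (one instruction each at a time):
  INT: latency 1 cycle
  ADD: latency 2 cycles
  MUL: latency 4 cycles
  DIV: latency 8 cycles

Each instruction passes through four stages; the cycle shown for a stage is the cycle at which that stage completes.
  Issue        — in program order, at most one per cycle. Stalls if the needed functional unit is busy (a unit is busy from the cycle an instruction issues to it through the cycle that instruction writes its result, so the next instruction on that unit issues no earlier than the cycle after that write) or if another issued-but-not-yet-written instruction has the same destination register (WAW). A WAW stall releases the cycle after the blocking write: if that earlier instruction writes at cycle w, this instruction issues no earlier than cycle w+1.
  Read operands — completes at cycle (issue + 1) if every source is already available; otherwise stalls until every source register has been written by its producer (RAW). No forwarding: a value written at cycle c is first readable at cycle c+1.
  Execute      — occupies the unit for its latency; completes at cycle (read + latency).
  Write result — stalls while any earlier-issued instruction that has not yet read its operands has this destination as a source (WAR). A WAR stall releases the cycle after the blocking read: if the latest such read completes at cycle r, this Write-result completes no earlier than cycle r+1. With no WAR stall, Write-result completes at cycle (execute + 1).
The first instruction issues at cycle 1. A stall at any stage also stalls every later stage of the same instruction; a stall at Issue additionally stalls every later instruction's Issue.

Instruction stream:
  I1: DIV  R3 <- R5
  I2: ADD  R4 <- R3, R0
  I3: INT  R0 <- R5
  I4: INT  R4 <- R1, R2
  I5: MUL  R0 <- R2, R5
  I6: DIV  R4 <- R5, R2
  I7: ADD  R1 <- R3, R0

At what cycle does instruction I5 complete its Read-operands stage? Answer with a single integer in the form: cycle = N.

cycle = 18

  I1 | 1 | 2 | 10 | 11
  I2 | 2 | 12 | 14 | 15   RAW R3: wait I1 write@11
  I3 | 3 | 4 | 5 | 13   WAR R0: wait I2 read@12
  I4 | 16 | 17 | 18 | 19   WAW R4: wait I2 write@15
  I5 | 17 | 18 | 22 | 23
  I6 | 20 | 21 | 29 | 30   WAW R4: wait I4 write@19
  I7 | 21 | 24 | 26 | 27   RAW R0: wait I5 write@23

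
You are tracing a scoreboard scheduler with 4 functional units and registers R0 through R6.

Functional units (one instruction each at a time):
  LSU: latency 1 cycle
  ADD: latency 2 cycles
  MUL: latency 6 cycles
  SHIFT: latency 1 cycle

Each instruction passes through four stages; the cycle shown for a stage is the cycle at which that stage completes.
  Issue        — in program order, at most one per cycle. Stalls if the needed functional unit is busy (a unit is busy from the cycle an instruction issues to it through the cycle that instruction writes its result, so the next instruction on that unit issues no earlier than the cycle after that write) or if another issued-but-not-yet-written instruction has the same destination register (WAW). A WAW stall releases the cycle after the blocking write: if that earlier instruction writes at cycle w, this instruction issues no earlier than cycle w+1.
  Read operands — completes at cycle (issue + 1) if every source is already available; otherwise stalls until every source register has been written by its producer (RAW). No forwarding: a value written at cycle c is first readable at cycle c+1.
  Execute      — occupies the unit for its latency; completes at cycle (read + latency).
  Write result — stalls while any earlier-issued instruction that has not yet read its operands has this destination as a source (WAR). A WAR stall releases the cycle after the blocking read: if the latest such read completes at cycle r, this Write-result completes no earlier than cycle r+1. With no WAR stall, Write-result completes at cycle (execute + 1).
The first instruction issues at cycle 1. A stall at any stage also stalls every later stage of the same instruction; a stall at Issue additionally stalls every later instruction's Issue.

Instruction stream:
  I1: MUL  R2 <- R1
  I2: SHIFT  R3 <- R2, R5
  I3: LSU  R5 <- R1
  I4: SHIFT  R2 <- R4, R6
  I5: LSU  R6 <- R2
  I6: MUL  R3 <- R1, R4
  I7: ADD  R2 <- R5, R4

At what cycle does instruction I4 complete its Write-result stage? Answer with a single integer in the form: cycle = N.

t=1  I1 dispatched to MUL
t=2  I1 operands ready · I2 dispatched to SHIFT
t=3  I3 dispatched to LSU
t=4  I3 operands ready
t=5  I3 complete
t=8  I1 complete
t=9  R2←I1
t=10  I2 operands ready
t=11  I2 complete · R5←I3
t=12  R3←I2
t=13  I4 dispatched to SHIFT
t=14  I4 operands ready · I5 dispatched to LSU
t=15  I4 complete · I6 dispatched to MUL
t=16  R2←I4 · I6 operands ready
t=17  I5 operands ready · I7 dispatched to ADD
t=18  I5 complete · I7 operands ready
t=19  R6←I5
t=20  I7 complete
t=21  R2←I7
t=22  I6 complete
t=23  R3←I6

cycle = 16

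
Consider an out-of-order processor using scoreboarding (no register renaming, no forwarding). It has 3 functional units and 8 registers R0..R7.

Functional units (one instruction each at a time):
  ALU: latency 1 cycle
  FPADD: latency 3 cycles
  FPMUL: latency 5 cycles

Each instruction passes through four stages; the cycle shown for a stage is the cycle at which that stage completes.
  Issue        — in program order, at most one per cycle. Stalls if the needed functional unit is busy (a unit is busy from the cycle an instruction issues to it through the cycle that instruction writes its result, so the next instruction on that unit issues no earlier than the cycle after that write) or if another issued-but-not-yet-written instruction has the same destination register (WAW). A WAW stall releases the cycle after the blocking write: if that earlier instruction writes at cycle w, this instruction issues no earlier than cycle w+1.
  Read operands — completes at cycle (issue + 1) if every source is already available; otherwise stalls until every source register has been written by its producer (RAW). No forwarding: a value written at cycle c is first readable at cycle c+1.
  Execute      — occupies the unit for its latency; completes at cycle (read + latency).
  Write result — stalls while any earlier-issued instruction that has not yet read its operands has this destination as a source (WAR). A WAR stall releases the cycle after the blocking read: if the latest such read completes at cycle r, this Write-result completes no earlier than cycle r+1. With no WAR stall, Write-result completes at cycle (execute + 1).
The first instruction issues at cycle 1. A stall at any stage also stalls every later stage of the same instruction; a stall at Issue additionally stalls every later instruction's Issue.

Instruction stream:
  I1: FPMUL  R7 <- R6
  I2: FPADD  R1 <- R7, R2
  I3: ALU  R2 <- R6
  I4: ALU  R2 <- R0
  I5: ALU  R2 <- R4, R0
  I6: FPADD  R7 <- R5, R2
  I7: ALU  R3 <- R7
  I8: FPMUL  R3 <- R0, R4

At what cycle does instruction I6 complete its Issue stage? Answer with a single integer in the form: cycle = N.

cycle = 16

[1] I1 dispatched to FPMUL
[2] I1 operands ready · I2 dispatched to FPADD
[3] I3 dispatched to ALU
[4] I3 operands ready
[5] I3 complete
[7] I1 complete
[8] R7←I1
[9] I2 operands ready
[10] R2←I3
[11] I4 dispatched to ALU
[12] I2 complete · I4 operands ready
[13] R1←I2 · I4 complete
[14] R2←I4
[15] I5 dispatched to ALU
[16] I5 operands ready · I6 dispatched to FPADD
[17] I5 complete
[18] R2←I5
[19] I6 operands ready · I7 dispatched to ALU
[22] I6 complete
[23] R7←I6
[24] I7 operands ready
[25] I7 complete
[26] R3←I7
[27] I8 dispatched to FPMUL
[28] I8 operands ready
[33] I8 complete
[34] R3←I8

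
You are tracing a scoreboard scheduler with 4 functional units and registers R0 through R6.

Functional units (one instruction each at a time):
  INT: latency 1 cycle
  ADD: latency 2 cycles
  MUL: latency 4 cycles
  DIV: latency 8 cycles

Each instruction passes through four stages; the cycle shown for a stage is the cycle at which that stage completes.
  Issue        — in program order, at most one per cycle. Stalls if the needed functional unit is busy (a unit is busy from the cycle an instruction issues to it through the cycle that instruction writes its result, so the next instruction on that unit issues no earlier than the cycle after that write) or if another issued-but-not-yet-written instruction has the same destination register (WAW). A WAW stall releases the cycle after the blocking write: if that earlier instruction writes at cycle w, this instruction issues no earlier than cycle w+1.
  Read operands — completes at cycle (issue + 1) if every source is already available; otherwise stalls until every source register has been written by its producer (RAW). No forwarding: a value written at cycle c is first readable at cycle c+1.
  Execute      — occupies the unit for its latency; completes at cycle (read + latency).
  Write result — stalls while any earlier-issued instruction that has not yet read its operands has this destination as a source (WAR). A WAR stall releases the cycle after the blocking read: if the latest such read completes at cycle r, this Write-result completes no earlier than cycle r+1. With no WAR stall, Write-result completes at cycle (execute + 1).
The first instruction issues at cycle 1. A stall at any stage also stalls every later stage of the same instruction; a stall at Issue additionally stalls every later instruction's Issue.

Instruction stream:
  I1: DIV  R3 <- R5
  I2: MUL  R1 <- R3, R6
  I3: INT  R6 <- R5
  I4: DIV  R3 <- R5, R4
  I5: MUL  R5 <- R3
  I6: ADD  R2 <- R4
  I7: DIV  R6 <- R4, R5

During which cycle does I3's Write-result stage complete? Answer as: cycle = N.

cycle = 13

I1: IS=1 RO=2 EX=10 WR=11
I2: IS=2 RO=12 EX=16 WR=17  [RAW R3: wait I1 write@11]
I3: IS=3 RO=4 EX=5 WR=13  [WAR R6: wait I2 read@12]
I4: IS=12 RO=13 EX=21 WR=22  [struct: DIV busy until I1 writes@11]
I5: IS=18 RO=23 EX=27 WR=28  [struct: MUL busy until I2 writes@17; RAW R3: wait I4 write@22]
I6: IS=19 RO=20 EX=22 WR=23
I7: IS=23 RO=29 EX=37 WR=38  [struct: DIV busy until I4 writes@22; RAW R5: wait I5 write@28]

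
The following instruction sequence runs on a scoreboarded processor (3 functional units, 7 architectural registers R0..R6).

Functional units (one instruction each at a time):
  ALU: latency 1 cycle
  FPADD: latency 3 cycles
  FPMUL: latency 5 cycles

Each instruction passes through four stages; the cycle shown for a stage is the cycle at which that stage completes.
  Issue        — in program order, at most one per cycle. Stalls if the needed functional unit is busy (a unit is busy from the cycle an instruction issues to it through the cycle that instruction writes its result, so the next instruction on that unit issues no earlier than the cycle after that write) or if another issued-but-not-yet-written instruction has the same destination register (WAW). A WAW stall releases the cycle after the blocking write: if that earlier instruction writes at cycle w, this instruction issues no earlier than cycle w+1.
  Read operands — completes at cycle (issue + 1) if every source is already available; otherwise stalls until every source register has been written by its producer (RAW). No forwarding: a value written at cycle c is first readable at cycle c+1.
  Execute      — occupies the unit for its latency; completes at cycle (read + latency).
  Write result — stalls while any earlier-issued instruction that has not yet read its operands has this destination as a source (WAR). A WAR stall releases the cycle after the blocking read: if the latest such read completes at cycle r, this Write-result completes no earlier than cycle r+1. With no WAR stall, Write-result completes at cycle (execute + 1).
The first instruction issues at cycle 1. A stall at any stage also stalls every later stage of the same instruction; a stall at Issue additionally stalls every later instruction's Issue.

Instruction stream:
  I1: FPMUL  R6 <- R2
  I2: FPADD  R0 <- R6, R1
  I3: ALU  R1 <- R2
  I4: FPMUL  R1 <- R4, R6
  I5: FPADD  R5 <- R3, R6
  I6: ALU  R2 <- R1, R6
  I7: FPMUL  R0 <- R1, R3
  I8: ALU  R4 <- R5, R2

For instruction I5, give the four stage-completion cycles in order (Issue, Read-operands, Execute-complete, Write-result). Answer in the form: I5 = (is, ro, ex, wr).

[1] I1→FPMUL
[2] I1 RO | I2→FPADD
[3] I3→ALU
[4] I3 RO
[5] I3 EX
[7] I1 EX
[8] I1 WR R6
[9] I2 RO
[10] I3 WR R1
[11] I4→FPMUL
[12] I2 EX | I4 RO
[13] I2 WR R0
[14] I5→FPADD
[15] I5 RO | I6→ALU
[17] I4 EX
[18] I4 WR R1 | I5 EX
[19] I5 WR R5 | I6 RO | I7→FPMUL
[20] I6 EX | I7 RO
[21] I6 WR R2
[22] I8→ALU
[23] I8 RO
[24] I8 EX
[25] I7 EX | I8 WR R4
[26] I7 WR R0

I5 = (14, 15, 18, 19)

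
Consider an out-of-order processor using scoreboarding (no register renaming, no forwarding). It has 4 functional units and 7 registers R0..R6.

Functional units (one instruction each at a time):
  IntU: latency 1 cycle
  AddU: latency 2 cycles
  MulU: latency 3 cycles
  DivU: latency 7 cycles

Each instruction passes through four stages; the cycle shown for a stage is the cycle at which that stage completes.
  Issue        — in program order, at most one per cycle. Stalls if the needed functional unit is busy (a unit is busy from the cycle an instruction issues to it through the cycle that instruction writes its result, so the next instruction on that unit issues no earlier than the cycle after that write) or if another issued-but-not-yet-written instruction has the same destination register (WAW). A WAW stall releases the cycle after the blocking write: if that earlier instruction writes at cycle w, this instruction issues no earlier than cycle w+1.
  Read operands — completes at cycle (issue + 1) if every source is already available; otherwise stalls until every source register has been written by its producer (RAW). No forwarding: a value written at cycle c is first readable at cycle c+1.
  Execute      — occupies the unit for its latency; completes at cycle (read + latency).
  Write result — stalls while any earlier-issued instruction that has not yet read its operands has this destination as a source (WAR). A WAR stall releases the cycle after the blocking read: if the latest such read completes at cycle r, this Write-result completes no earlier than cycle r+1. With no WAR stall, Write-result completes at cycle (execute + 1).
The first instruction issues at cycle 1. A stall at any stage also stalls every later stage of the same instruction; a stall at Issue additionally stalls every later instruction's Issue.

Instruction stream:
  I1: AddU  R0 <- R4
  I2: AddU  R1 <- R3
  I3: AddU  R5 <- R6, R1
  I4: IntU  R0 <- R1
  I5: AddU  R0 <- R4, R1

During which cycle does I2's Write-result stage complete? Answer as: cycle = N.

I1: IS=1 RO=2 EX=4 WR=5
I2: IS=6 RO=7 EX=9 WR=10  [struct: AddU busy until I1 writes@5]
I3: IS=11 RO=12 EX=14 WR=15  [struct: AddU busy until I2 writes@10]
I4: IS=12 RO=13 EX=14 WR=15
I5: IS=16 RO=17 EX=19 WR=20  [WAW R0: wait I4 write@15]

cycle = 10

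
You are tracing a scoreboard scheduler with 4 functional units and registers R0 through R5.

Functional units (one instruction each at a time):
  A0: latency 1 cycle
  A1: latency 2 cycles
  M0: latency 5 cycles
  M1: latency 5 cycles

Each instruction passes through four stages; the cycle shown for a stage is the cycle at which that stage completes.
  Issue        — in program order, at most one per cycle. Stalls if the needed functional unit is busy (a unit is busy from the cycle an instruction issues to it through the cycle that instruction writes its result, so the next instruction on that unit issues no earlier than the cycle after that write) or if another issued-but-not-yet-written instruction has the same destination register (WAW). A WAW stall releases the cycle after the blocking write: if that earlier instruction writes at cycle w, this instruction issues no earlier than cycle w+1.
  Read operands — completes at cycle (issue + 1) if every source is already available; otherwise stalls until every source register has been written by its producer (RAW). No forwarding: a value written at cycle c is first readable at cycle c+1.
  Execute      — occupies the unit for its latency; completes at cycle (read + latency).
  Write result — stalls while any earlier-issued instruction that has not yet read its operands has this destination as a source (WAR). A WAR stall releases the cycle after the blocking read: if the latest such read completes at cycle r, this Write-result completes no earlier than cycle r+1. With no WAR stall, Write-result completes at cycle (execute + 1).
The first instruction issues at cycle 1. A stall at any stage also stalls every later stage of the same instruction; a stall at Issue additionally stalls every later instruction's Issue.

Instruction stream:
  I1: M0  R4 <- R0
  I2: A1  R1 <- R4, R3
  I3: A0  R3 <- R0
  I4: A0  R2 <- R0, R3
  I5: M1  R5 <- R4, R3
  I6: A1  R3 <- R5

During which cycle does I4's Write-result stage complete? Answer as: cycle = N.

[I1] 1/2/7/8
[I2] 2/9/11/12  (RAW R4: wait I1 write@8)
[I3] 3/4/5/10  (WAR R3: wait I2 read@9)
[I4] 11/12/13/14  (struct: A0 busy until I3 writes@10)
[I5] 12/13/18/19
[I6] 13/20/22/23  (RAW R5: wait I5 write@19)

cycle = 14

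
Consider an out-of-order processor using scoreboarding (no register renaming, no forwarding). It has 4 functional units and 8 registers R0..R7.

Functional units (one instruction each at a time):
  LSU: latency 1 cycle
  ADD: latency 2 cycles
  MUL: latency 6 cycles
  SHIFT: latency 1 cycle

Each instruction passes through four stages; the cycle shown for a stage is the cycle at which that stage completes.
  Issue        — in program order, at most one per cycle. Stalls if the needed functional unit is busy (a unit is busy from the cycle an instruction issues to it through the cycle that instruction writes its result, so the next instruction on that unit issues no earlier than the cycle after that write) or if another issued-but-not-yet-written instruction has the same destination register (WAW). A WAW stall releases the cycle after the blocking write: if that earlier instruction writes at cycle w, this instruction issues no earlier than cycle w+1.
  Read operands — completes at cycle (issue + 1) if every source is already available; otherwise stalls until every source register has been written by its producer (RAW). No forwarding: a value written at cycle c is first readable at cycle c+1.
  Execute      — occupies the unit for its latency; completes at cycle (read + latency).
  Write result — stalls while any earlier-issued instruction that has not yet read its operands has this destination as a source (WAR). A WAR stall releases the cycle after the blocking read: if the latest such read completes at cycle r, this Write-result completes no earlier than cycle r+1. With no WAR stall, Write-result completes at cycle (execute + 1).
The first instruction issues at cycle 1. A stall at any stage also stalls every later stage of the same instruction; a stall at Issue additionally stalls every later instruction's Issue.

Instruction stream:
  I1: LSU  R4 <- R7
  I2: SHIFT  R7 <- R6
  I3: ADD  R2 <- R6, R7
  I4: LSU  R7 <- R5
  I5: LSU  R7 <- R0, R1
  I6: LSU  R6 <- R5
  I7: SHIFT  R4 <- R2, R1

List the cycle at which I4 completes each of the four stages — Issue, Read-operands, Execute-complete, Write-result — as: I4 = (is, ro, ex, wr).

I4 = (6, 7, 8, 9)

I1 -> (1, 2, 3, 4)
I2 -> (2, 3, 4, 5)
I3 -> (3, 6, 8, 9)  // RAW R7: wait I2 write@5
I4 -> (6, 7, 8, 9)  // WAW R7: wait I2 write@5
I5 -> (10, 11, 12, 13)  // struct: LSU busy until I4 writes@9
I6 -> (14, 15, 16, 17)  // struct: LSU busy until I5 writes@13
I7 -> (15, 16, 17, 18)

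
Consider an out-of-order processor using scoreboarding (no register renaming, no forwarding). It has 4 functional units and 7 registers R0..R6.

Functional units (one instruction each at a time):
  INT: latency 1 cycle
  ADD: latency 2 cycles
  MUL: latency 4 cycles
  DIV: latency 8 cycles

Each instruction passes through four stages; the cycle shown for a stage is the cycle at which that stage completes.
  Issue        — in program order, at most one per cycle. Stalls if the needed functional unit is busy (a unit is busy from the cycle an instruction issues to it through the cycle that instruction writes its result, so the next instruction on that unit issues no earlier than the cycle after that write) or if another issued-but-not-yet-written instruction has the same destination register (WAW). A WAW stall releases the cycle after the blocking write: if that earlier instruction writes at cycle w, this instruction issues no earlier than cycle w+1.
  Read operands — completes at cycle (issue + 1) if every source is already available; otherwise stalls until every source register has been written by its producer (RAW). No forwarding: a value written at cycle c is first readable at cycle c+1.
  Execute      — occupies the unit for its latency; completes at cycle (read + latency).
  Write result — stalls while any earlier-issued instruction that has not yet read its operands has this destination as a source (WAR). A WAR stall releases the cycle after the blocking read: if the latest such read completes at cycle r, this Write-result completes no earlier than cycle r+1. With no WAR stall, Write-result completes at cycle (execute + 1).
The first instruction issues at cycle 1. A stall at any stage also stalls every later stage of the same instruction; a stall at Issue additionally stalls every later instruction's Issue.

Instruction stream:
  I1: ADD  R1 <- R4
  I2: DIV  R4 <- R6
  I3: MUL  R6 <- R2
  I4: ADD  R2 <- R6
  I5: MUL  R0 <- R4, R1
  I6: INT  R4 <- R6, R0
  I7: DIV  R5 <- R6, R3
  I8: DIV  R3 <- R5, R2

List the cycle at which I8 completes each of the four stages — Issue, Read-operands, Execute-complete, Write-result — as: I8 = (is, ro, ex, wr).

I8 = (25, 26, 34, 35)

I1  is:1  ro:2  ex:4  wr:5
I2  is:2  ro:3  ex:11  wr:12
I3  is:3  ro:4  ex:8  wr:9
I4  is:6  ro:10  ex:12  wr:13  — struct: ADD busy until I1 writes@5, RAW R6: wait I3 write@9
I5  is:10  ro:13  ex:17  wr:18  — struct: MUL busy until I3 writes@9, RAW R4: wait I2 write@12
I6  is:13  ro:19  ex:20  wr:21  — WAW R4: wait I2 write@12, RAW R0: wait I5 write@18
I7  is:14  ro:15  ex:23  wr:24
I8  is:25  ro:26  ex:34  wr:35  — struct: DIV busy until I7 writes@24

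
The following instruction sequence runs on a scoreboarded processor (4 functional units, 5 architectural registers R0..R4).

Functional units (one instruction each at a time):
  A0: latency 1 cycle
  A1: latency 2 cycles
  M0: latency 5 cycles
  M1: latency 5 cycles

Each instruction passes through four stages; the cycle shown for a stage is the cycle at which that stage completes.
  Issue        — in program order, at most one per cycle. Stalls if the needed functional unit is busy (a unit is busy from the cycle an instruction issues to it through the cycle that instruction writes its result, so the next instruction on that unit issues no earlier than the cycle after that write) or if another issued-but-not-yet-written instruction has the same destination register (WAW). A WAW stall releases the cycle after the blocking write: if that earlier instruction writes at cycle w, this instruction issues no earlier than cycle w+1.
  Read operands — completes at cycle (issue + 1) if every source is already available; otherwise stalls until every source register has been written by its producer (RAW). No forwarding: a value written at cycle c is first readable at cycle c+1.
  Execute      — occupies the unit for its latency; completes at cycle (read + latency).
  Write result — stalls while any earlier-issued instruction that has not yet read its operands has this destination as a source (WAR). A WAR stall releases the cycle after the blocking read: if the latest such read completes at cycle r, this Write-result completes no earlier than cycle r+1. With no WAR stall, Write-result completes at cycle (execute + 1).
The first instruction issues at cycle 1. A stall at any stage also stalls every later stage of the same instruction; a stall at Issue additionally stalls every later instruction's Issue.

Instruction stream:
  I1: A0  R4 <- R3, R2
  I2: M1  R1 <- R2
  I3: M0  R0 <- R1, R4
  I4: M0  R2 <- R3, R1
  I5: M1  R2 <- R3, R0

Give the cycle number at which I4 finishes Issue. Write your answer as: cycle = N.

cycle = 17

I1 -> (1, 2, 3, 4)
I2 -> (2, 3, 8, 9)
I3 -> (3, 10, 15, 16)  // RAW R1: wait I2 write@9
I4 -> (17, 18, 23, 24)  // struct: M0 busy until I3 writes@16
I5 -> (25, 26, 31, 32)  // WAW R2: wait I4 write@24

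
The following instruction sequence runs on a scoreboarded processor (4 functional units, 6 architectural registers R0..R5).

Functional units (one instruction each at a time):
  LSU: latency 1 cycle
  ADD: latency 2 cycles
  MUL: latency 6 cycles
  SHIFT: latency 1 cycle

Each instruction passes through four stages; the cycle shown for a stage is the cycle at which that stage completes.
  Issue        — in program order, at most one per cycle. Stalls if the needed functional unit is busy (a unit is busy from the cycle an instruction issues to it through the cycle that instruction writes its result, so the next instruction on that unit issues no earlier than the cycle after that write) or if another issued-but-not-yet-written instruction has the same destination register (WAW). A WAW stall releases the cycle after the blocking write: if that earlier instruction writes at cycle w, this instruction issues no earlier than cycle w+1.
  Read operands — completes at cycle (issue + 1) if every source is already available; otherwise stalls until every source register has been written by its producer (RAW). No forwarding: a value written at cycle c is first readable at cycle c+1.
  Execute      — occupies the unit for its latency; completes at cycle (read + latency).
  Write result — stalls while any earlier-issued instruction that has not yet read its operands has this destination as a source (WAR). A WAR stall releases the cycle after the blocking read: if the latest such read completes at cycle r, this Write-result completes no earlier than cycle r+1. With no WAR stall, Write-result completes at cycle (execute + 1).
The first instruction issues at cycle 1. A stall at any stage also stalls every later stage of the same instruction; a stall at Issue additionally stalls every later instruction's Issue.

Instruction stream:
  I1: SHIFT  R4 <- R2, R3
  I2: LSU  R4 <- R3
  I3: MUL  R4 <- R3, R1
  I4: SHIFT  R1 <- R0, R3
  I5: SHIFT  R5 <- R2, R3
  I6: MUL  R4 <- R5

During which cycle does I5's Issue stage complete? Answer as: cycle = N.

I1  is:1  ro:2  ex:3  wr:4
I2  is:5  ro:6  ex:7  wr:8  — WAW R4: wait I1 write@4
I3  is:9  ro:10  ex:16  wr:17  — WAW R4: wait I2 write@8
I4  is:10  ro:11  ex:12  wr:13
I5  is:14  ro:15  ex:16  wr:17  — struct: SHIFT busy until I4 writes@13
I6  is:18  ro:19  ex:25  wr:26  — struct: MUL busy until I3 writes@17

cycle = 14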